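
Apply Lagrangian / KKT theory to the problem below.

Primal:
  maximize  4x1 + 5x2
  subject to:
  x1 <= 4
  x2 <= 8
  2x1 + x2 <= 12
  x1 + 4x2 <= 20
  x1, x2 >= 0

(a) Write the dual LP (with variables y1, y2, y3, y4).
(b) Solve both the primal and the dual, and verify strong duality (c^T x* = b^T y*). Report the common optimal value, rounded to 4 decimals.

The standard primal-dual pair for 'max c^T x s.t. A x <= b, x >= 0' is:
  Dual:  min b^T y  s.t.  A^T y >= c,  y >= 0.

So the dual LP is:
  minimize  4y1 + 8y2 + 12y3 + 20y4
  subject to:
    y1 + 2y3 + y4 >= 4
    y2 + y3 + 4y4 >= 5
    y1, y2, y3, y4 >= 0

Solving the primal: x* = (4, 4).
  primal value c^T x* = 36.
Solving the dual: y* = (2.75, 0, 0, 1.25).
  dual value b^T y* = 36.
Strong duality: c^T x* = b^T y*. Confirmed.

36


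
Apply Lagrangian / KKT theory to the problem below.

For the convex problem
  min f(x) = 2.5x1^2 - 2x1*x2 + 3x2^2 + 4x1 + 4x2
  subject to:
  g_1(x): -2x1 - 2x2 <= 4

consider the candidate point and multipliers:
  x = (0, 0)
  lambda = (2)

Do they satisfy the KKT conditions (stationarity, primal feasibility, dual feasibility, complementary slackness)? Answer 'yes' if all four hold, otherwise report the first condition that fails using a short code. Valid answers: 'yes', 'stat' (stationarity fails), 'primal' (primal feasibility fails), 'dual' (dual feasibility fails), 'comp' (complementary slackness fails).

Gradient of f: grad f(x) = Q x + c = (4, 4)
Constraint values g_i(x) = a_i^T x - b_i:
  g_1((0, 0)) = -4
Stationarity residual: grad f(x) + sum_i lambda_i a_i = (0, 0)
  -> stationarity OK
Primal feasibility (all g_i <= 0): OK
Dual feasibility (all lambda_i >= 0): OK
Complementary slackness (lambda_i * g_i(x) = 0 for all i): FAILS

Verdict: the first failing condition is complementary_slackness -> comp.

comp


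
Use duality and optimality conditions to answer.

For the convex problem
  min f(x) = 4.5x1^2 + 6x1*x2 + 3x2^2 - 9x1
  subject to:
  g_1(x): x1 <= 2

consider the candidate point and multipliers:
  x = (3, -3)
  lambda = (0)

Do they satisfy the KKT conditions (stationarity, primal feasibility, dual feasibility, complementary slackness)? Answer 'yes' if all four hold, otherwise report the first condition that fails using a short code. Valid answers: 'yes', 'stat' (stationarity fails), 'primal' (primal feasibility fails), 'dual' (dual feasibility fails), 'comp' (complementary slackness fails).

Gradient of f: grad f(x) = Q x + c = (0, 0)
Constraint values g_i(x) = a_i^T x - b_i:
  g_1((3, -3)) = 1
Stationarity residual: grad f(x) + sum_i lambda_i a_i = (0, 0)
  -> stationarity OK
Primal feasibility (all g_i <= 0): FAILS
Dual feasibility (all lambda_i >= 0): OK
Complementary slackness (lambda_i * g_i(x) = 0 for all i): OK

Verdict: the first failing condition is primal_feasibility -> primal.

primal


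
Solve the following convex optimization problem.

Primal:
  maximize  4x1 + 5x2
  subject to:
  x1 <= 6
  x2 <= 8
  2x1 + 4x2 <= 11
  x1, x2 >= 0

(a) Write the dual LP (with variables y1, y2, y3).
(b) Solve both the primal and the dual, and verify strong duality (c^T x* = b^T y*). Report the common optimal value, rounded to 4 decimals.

The standard primal-dual pair for 'max c^T x s.t. A x <= b, x >= 0' is:
  Dual:  min b^T y  s.t.  A^T y >= c,  y >= 0.

So the dual LP is:
  minimize  6y1 + 8y2 + 11y3
  subject to:
    y1 + 2y3 >= 4
    y2 + 4y3 >= 5
    y1, y2, y3 >= 0

Solving the primal: x* = (5.5, 0).
  primal value c^T x* = 22.
Solving the dual: y* = (0, 0, 2).
  dual value b^T y* = 22.
Strong duality: c^T x* = b^T y*. Confirmed.

22


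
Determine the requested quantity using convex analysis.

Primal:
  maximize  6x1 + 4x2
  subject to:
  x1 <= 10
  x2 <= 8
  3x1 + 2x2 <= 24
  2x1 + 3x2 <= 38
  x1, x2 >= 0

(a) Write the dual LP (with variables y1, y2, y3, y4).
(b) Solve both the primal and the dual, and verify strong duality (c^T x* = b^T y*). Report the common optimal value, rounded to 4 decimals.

The standard primal-dual pair for 'max c^T x s.t. A x <= b, x >= 0' is:
  Dual:  min b^T y  s.t.  A^T y >= c,  y >= 0.

So the dual LP is:
  minimize  10y1 + 8y2 + 24y3 + 38y4
  subject to:
    y1 + 3y3 + 2y4 >= 6
    y2 + 2y3 + 3y4 >= 4
    y1, y2, y3, y4 >= 0

Solving the primal: x* = (8, 0).
  primal value c^T x* = 48.
Solving the dual: y* = (0, 0, 2, 0).
  dual value b^T y* = 48.
Strong duality: c^T x* = b^T y*. Confirmed.

48


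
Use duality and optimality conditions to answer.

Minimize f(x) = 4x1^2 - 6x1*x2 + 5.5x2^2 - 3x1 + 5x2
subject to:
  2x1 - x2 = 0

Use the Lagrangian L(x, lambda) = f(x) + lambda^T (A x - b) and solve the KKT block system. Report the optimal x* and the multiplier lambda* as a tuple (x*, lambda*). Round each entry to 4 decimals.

Form the Lagrangian:
  L(x, lambda) = (1/2) x^T Q x + c^T x + lambda^T (A x - b)
Stationarity (grad_x L = 0): Q x + c + A^T lambda = 0.
Primal feasibility: A x = b.

This gives the KKT block system:
  [ Q   A^T ] [ x     ]   [-c ]
  [ A    0  ] [ lambda ] = [ b ]

Solving the linear system:
  x*      = (-0.25, -0.5)
  lambda* = (1)
  f(x*)   = -0.875

x* = (-0.25, -0.5), lambda* = (1)


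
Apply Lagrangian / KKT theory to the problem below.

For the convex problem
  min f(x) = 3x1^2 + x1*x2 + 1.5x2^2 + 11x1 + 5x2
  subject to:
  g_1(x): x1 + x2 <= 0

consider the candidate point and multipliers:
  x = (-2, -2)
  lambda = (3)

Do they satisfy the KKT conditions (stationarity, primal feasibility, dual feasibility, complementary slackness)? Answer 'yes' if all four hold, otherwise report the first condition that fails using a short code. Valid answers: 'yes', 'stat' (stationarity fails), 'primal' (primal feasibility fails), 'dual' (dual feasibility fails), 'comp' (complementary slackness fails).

Gradient of f: grad f(x) = Q x + c = (-3, -3)
Constraint values g_i(x) = a_i^T x - b_i:
  g_1((-2, -2)) = -4
Stationarity residual: grad f(x) + sum_i lambda_i a_i = (0, 0)
  -> stationarity OK
Primal feasibility (all g_i <= 0): OK
Dual feasibility (all lambda_i >= 0): OK
Complementary slackness (lambda_i * g_i(x) = 0 for all i): FAILS

Verdict: the first failing condition is complementary_slackness -> comp.

comp


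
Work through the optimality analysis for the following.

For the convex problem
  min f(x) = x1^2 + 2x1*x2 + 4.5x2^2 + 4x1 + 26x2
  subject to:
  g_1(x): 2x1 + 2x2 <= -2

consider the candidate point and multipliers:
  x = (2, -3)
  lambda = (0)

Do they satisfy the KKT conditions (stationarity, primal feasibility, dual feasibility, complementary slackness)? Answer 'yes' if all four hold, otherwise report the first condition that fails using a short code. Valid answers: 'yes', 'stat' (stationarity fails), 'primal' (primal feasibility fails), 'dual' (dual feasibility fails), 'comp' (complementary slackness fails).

Gradient of f: grad f(x) = Q x + c = (2, 3)
Constraint values g_i(x) = a_i^T x - b_i:
  g_1((2, -3)) = 0
Stationarity residual: grad f(x) + sum_i lambda_i a_i = (2, 3)
  -> stationarity FAILS
Primal feasibility (all g_i <= 0): OK
Dual feasibility (all lambda_i >= 0): OK
Complementary slackness (lambda_i * g_i(x) = 0 for all i): OK

Verdict: the first failing condition is stationarity -> stat.

stat


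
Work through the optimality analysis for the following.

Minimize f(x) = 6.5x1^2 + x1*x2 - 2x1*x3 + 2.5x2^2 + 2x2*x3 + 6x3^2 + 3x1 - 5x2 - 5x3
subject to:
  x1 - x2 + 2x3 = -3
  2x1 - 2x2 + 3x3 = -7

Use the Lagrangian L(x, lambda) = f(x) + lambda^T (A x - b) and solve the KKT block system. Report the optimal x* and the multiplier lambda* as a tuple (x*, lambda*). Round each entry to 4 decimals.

Form the Lagrangian:
  L(x, lambda) = (1/2) x^T Q x + c^T x + lambda^T (A x - b)
Stationarity (grad_x L = 0): Q x + c + A^T lambda = 0.
Primal feasibility: A x = b.

This gives the KKT block system:
  [ Q   A^T ] [ x     ]   [-c ]
  [ A    0  ] [ lambda ] = [ b ]

Solving the linear system:
  x*      = (-1.4, 3.6, 1)
  lambda* = (-74.8, 44.2)
  f(x*)   = 28.9

x* = (-1.4, 3.6, 1), lambda* = (-74.8, 44.2)


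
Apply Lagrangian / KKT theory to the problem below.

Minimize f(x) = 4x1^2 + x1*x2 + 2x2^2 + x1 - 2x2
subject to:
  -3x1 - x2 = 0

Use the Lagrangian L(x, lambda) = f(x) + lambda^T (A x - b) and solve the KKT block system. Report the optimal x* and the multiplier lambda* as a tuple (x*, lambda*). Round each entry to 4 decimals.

Form the Lagrangian:
  L(x, lambda) = (1/2) x^T Q x + c^T x + lambda^T (A x - b)
Stationarity (grad_x L = 0): Q x + c + A^T lambda = 0.
Primal feasibility: A x = b.

This gives the KKT block system:
  [ Q   A^T ] [ x     ]   [-c ]
  [ A    0  ] [ lambda ] = [ b ]

Solving the linear system:
  x*      = (-0.1842, 0.5526)
  lambda* = (0.0263)
  f(x*)   = -0.6447

x* = (-0.1842, 0.5526), lambda* = (0.0263)


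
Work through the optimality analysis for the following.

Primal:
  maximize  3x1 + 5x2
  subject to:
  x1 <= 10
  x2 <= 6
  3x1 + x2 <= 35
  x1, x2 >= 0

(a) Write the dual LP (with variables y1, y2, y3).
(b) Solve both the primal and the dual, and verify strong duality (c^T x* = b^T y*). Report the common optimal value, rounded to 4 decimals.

The standard primal-dual pair for 'max c^T x s.t. A x <= b, x >= 0' is:
  Dual:  min b^T y  s.t.  A^T y >= c,  y >= 0.

So the dual LP is:
  minimize  10y1 + 6y2 + 35y3
  subject to:
    y1 + 3y3 >= 3
    y2 + y3 >= 5
    y1, y2, y3 >= 0

Solving the primal: x* = (9.6667, 6).
  primal value c^T x* = 59.
Solving the dual: y* = (0, 4, 1).
  dual value b^T y* = 59.
Strong duality: c^T x* = b^T y*. Confirmed.

59


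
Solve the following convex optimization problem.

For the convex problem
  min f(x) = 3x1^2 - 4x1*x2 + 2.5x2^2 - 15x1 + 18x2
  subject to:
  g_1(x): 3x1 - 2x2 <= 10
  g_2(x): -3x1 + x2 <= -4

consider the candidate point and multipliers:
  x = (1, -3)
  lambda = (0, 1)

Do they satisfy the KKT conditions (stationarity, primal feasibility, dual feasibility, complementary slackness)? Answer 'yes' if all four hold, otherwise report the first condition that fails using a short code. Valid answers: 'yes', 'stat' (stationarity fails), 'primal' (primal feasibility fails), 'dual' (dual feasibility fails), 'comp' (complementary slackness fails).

Gradient of f: grad f(x) = Q x + c = (3, -1)
Constraint values g_i(x) = a_i^T x - b_i:
  g_1((1, -3)) = -1
  g_2((1, -3)) = -2
Stationarity residual: grad f(x) + sum_i lambda_i a_i = (0, 0)
  -> stationarity OK
Primal feasibility (all g_i <= 0): OK
Dual feasibility (all lambda_i >= 0): OK
Complementary slackness (lambda_i * g_i(x) = 0 for all i): FAILS

Verdict: the first failing condition is complementary_slackness -> comp.

comp


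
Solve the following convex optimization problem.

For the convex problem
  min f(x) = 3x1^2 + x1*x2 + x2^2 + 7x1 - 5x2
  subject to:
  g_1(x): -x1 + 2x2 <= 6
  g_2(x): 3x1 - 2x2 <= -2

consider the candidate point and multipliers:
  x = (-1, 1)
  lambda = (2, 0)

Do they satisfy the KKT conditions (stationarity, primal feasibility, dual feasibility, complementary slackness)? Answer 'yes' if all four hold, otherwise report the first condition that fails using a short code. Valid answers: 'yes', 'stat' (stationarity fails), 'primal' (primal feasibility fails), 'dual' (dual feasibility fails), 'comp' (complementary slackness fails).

Gradient of f: grad f(x) = Q x + c = (2, -4)
Constraint values g_i(x) = a_i^T x - b_i:
  g_1((-1, 1)) = -3
  g_2((-1, 1)) = -3
Stationarity residual: grad f(x) + sum_i lambda_i a_i = (0, 0)
  -> stationarity OK
Primal feasibility (all g_i <= 0): OK
Dual feasibility (all lambda_i >= 0): OK
Complementary slackness (lambda_i * g_i(x) = 0 for all i): FAILS

Verdict: the first failing condition is complementary_slackness -> comp.

comp


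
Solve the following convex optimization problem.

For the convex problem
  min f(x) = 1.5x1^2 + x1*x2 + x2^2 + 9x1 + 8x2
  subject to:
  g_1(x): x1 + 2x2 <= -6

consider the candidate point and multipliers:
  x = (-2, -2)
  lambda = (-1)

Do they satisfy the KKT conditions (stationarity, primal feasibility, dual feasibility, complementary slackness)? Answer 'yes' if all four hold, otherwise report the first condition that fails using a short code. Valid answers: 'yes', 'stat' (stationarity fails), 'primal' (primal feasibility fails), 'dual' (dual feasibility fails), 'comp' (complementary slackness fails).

Gradient of f: grad f(x) = Q x + c = (1, 2)
Constraint values g_i(x) = a_i^T x - b_i:
  g_1((-2, -2)) = 0
Stationarity residual: grad f(x) + sum_i lambda_i a_i = (0, 0)
  -> stationarity OK
Primal feasibility (all g_i <= 0): OK
Dual feasibility (all lambda_i >= 0): FAILS
Complementary slackness (lambda_i * g_i(x) = 0 for all i): OK

Verdict: the first failing condition is dual_feasibility -> dual.

dual


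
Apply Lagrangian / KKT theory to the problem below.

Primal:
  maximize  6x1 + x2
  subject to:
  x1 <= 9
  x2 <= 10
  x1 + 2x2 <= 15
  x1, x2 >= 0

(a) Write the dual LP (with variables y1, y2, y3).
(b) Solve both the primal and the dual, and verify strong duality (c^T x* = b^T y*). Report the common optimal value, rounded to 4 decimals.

The standard primal-dual pair for 'max c^T x s.t. A x <= b, x >= 0' is:
  Dual:  min b^T y  s.t.  A^T y >= c,  y >= 0.

So the dual LP is:
  minimize  9y1 + 10y2 + 15y3
  subject to:
    y1 + y3 >= 6
    y2 + 2y3 >= 1
    y1, y2, y3 >= 0

Solving the primal: x* = (9, 3).
  primal value c^T x* = 57.
Solving the dual: y* = (5.5, 0, 0.5).
  dual value b^T y* = 57.
Strong duality: c^T x* = b^T y*. Confirmed.

57


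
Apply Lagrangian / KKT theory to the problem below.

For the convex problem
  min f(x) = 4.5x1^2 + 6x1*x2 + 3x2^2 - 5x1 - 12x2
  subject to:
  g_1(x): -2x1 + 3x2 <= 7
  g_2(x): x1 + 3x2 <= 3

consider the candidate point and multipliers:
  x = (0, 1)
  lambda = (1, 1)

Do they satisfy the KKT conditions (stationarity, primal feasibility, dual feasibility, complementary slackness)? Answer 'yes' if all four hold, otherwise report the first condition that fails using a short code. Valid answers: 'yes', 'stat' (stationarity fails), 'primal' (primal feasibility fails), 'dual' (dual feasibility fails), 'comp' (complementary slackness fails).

Gradient of f: grad f(x) = Q x + c = (1, -6)
Constraint values g_i(x) = a_i^T x - b_i:
  g_1((0, 1)) = -4
  g_2((0, 1)) = 0
Stationarity residual: grad f(x) + sum_i lambda_i a_i = (0, 0)
  -> stationarity OK
Primal feasibility (all g_i <= 0): OK
Dual feasibility (all lambda_i >= 0): OK
Complementary slackness (lambda_i * g_i(x) = 0 for all i): FAILS

Verdict: the first failing condition is complementary_slackness -> comp.

comp


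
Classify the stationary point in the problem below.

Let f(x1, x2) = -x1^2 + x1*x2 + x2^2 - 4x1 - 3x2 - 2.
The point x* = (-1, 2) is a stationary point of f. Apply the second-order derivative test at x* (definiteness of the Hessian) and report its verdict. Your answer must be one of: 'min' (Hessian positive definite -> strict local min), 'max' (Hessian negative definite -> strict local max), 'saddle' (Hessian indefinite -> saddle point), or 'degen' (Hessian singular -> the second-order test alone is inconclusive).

Compute the Hessian H = grad^2 f:
  H = [[-2, 1], [1, 2]]
Verify stationarity: grad f(x*) = H x* + g = (0, 0).
Eigenvalues of H: -2.2361, 2.2361.
Eigenvalues have mixed signs, so H is indefinite -> x* is a saddle point.

saddle


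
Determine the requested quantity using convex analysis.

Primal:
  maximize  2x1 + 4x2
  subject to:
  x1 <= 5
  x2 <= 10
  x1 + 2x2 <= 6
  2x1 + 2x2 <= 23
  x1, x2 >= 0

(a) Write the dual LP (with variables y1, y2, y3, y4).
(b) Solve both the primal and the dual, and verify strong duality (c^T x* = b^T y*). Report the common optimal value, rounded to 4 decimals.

The standard primal-dual pair for 'max c^T x s.t. A x <= b, x >= 0' is:
  Dual:  min b^T y  s.t.  A^T y >= c,  y >= 0.

So the dual LP is:
  minimize  5y1 + 10y2 + 6y3 + 23y4
  subject to:
    y1 + y3 + 2y4 >= 2
    y2 + 2y3 + 2y4 >= 4
    y1, y2, y3, y4 >= 0

Solving the primal: x* = (0, 3).
  primal value c^T x* = 12.
Solving the dual: y* = (0, 0, 2, 0).
  dual value b^T y* = 12.
Strong duality: c^T x* = b^T y*. Confirmed.

12


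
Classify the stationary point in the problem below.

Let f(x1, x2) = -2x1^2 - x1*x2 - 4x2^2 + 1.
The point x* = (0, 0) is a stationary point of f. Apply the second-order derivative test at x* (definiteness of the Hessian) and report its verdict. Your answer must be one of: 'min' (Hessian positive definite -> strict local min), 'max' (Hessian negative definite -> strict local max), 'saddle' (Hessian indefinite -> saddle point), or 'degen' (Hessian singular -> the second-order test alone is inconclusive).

Compute the Hessian H = grad^2 f:
  H = [[-4, -1], [-1, -8]]
Verify stationarity: grad f(x*) = H x* + g = (0, 0).
Eigenvalues of H: -8.2361, -3.7639.
Both eigenvalues < 0, so H is negative definite -> x* is a strict local max.

max


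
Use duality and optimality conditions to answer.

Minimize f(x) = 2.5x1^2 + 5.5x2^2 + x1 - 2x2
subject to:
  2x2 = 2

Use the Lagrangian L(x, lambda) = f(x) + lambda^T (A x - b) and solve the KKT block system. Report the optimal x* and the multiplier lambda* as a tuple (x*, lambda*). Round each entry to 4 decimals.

Form the Lagrangian:
  L(x, lambda) = (1/2) x^T Q x + c^T x + lambda^T (A x - b)
Stationarity (grad_x L = 0): Q x + c + A^T lambda = 0.
Primal feasibility: A x = b.

This gives the KKT block system:
  [ Q   A^T ] [ x     ]   [-c ]
  [ A    0  ] [ lambda ] = [ b ]

Solving the linear system:
  x*      = (-0.2, 1)
  lambda* = (-4.5)
  f(x*)   = 3.4

x* = (-0.2, 1), lambda* = (-4.5)


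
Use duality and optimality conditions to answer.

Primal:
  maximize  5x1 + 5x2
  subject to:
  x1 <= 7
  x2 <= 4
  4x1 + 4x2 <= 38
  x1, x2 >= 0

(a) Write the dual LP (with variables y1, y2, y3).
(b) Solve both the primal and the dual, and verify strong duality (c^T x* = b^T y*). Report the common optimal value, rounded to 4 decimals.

The standard primal-dual pair for 'max c^T x s.t. A x <= b, x >= 0' is:
  Dual:  min b^T y  s.t.  A^T y >= c,  y >= 0.

So the dual LP is:
  minimize  7y1 + 4y2 + 38y3
  subject to:
    y1 + 4y3 >= 5
    y2 + 4y3 >= 5
    y1, y2, y3 >= 0

Solving the primal: x* = (5.5, 4).
  primal value c^T x* = 47.5.
Solving the dual: y* = (0, 0, 1.25).
  dual value b^T y* = 47.5.
Strong duality: c^T x* = b^T y*. Confirmed.

47.5


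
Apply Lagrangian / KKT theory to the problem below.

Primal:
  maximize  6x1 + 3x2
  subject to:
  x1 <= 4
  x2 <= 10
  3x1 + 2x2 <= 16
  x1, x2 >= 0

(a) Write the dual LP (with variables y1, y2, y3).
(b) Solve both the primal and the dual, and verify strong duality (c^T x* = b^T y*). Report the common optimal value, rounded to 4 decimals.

The standard primal-dual pair for 'max c^T x s.t. A x <= b, x >= 0' is:
  Dual:  min b^T y  s.t.  A^T y >= c,  y >= 0.

So the dual LP is:
  minimize  4y1 + 10y2 + 16y3
  subject to:
    y1 + 3y3 >= 6
    y2 + 2y3 >= 3
    y1, y2, y3 >= 0

Solving the primal: x* = (4, 2).
  primal value c^T x* = 30.
Solving the dual: y* = (1.5, 0, 1.5).
  dual value b^T y* = 30.
Strong duality: c^T x* = b^T y*. Confirmed.

30


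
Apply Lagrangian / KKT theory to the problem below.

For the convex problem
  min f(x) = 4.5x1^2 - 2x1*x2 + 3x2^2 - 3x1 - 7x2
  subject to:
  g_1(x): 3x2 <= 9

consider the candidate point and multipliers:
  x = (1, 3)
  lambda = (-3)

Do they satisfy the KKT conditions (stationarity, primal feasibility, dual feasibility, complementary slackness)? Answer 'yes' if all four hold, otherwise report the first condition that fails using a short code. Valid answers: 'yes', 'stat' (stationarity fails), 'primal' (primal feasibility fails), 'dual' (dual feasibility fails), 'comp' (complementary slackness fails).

Gradient of f: grad f(x) = Q x + c = (0, 9)
Constraint values g_i(x) = a_i^T x - b_i:
  g_1((1, 3)) = 0
Stationarity residual: grad f(x) + sum_i lambda_i a_i = (0, 0)
  -> stationarity OK
Primal feasibility (all g_i <= 0): OK
Dual feasibility (all lambda_i >= 0): FAILS
Complementary slackness (lambda_i * g_i(x) = 0 for all i): OK

Verdict: the first failing condition is dual_feasibility -> dual.

dual


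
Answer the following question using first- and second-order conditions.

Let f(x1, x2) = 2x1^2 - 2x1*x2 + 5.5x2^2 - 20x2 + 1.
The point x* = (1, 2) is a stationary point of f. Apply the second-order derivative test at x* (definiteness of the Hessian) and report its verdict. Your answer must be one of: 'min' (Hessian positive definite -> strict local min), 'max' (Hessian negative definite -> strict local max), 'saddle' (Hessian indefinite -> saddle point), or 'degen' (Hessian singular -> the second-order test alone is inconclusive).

Compute the Hessian H = grad^2 f:
  H = [[4, -2], [-2, 11]]
Verify stationarity: grad f(x*) = H x* + g = (0, 0).
Eigenvalues of H: 3.4689, 11.5311.
Both eigenvalues > 0, so H is positive definite -> x* is a strict local min.

min


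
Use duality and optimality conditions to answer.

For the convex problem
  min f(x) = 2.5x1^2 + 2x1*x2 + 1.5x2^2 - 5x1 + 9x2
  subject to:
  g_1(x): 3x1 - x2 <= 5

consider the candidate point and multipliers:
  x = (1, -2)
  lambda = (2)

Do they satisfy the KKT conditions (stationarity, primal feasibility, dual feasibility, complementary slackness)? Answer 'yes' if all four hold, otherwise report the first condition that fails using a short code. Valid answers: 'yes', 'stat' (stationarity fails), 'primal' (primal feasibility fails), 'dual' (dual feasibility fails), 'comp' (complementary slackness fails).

Gradient of f: grad f(x) = Q x + c = (-4, 5)
Constraint values g_i(x) = a_i^T x - b_i:
  g_1((1, -2)) = 0
Stationarity residual: grad f(x) + sum_i lambda_i a_i = (2, 3)
  -> stationarity FAILS
Primal feasibility (all g_i <= 0): OK
Dual feasibility (all lambda_i >= 0): OK
Complementary slackness (lambda_i * g_i(x) = 0 for all i): OK

Verdict: the first failing condition is stationarity -> stat.

stat


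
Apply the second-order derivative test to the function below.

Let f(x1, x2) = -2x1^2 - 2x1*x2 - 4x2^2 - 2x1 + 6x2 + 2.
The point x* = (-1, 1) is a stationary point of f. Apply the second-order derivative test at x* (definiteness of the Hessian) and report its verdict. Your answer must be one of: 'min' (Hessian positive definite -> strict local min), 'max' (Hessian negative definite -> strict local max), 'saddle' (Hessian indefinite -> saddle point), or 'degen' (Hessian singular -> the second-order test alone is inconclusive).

Compute the Hessian H = grad^2 f:
  H = [[-4, -2], [-2, -8]]
Verify stationarity: grad f(x*) = H x* + g = (0, 0).
Eigenvalues of H: -8.8284, -3.1716.
Both eigenvalues < 0, so H is negative definite -> x* is a strict local max.

max


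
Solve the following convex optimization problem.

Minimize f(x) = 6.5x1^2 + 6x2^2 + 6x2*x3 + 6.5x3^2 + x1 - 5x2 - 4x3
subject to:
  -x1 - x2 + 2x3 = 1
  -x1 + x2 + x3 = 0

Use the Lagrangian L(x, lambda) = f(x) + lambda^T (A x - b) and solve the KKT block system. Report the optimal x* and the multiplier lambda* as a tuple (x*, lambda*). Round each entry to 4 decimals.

Form the Lagrangian:
  L(x, lambda) = (1/2) x^T Q x + c^T x + lambda^T (A x - b)
Stationarity (grad_x L = 0): Q x + c + A^T lambda = 0.
Primal feasibility: A x = b.

This gives the KKT block system:
  [ Q   A^T ] [ x     ]   [-c ]
  [ A    0  ] [ lambda ] = [ b ]

Solving the linear system:
  x*      = (0.1073, -0.2976, 0.4049)
  lambda* = (-1.8732, 4.2683)
  f(x*)   = 0.9244

x* = (0.1073, -0.2976, 0.4049), lambda* = (-1.8732, 4.2683)


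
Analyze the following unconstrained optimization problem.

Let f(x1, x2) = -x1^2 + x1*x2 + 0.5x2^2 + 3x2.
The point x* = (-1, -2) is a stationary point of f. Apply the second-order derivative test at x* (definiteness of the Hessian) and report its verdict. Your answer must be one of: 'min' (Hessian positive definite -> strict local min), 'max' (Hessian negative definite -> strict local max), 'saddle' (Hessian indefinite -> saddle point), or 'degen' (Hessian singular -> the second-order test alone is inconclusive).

Compute the Hessian H = grad^2 f:
  H = [[-2, 1], [1, 1]]
Verify stationarity: grad f(x*) = H x* + g = (0, 0).
Eigenvalues of H: -2.3028, 1.3028.
Eigenvalues have mixed signs, so H is indefinite -> x* is a saddle point.

saddle


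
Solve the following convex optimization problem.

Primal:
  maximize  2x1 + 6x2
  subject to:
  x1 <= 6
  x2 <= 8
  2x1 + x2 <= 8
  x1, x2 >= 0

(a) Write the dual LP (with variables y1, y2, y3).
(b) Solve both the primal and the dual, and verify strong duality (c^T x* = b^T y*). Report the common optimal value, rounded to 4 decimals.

The standard primal-dual pair for 'max c^T x s.t. A x <= b, x >= 0' is:
  Dual:  min b^T y  s.t.  A^T y >= c,  y >= 0.

So the dual LP is:
  minimize  6y1 + 8y2 + 8y3
  subject to:
    y1 + 2y3 >= 2
    y2 + y3 >= 6
    y1, y2, y3 >= 0

Solving the primal: x* = (0, 8).
  primal value c^T x* = 48.
Solving the dual: y* = (0, 5, 1).
  dual value b^T y* = 48.
Strong duality: c^T x* = b^T y*. Confirmed.

48


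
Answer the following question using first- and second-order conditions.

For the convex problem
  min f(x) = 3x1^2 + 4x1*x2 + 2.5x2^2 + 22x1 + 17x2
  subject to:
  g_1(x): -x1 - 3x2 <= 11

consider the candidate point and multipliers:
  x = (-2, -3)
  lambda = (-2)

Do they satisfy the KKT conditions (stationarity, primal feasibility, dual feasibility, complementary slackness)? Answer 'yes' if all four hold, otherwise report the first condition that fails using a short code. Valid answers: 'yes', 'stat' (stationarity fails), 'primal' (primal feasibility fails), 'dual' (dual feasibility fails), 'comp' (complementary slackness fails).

Gradient of f: grad f(x) = Q x + c = (-2, -6)
Constraint values g_i(x) = a_i^T x - b_i:
  g_1((-2, -3)) = 0
Stationarity residual: grad f(x) + sum_i lambda_i a_i = (0, 0)
  -> stationarity OK
Primal feasibility (all g_i <= 0): OK
Dual feasibility (all lambda_i >= 0): FAILS
Complementary slackness (lambda_i * g_i(x) = 0 for all i): OK

Verdict: the first failing condition is dual_feasibility -> dual.

dual


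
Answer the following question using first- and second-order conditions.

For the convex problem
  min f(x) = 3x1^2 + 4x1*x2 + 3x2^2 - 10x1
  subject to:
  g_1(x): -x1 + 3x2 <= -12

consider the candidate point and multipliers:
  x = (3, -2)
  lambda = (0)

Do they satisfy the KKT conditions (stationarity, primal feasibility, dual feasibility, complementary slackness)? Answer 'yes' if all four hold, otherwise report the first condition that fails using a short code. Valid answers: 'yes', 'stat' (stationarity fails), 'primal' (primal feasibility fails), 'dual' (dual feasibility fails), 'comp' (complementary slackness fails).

Gradient of f: grad f(x) = Q x + c = (0, 0)
Constraint values g_i(x) = a_i^T x - b_i:
  g_1((3, -2)) = 3
Stationarity residual: grad f(x) + sum_i lambda_i a_i = (0, 0)
  -> stationarity OK
Primal feasibility (all g_i <= 0): FAILS
Dual feasibility (all lambda_i >= 0): OK
Complementary slackness (lambda_i * g_i(x) = 0 for all i): OK

Verdict: the first failing condition is primal_feasibility -> primal.

primal


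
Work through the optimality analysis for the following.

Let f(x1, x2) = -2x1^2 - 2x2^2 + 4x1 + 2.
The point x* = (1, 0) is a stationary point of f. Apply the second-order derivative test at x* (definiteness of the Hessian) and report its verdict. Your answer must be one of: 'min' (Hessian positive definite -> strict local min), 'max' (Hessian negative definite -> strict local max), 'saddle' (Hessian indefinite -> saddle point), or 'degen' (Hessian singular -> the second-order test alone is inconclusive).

Compute the Hessian H = grad^2 f:
  H = [[-4, 0], [0, -4]]
Verify stationarity: grad f(x*) = H x* + g = (0, 0).
Eigenvalues of H: -4, -4.
Both eigenvalues < 0, so H is negative definite -> x* is a strict local max.

max


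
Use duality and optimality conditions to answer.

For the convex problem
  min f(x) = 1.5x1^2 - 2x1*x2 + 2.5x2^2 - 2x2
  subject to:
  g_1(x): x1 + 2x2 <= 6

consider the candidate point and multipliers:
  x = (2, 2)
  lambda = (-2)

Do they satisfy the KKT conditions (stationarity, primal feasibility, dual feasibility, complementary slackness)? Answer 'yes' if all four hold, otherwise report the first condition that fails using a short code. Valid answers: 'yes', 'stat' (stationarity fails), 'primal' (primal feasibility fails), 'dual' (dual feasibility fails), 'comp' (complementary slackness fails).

Gradient of f: grad f(x) = Q x + c = (2, 4)
Constraint values g_i(x) = a_i^T x - b_i:
  g_1((2, 2)) = 0
Stationarity residual: grad f(x) + sum_i lambda_i a_i = (0, 0)
  -> stationarity OK
Primal feasibility (all g_i <= 0): OK
Dual feasibility (all lambda_i >= 0): FAILS
Complementary slackness (lambda_i * g_i(x) = 0 for all i): OK

Verdict: the first failing condition is dual_feasibility -> dual.

dual


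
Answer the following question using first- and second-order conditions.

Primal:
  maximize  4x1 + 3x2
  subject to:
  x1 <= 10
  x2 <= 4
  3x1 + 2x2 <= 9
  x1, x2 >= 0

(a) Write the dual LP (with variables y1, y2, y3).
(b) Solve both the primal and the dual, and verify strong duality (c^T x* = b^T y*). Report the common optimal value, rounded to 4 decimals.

The standard primal-dual pair for 'max c^T x s.t. A x <= b, x >= 0' is:
  Dual:  min b^T y  s.t.  A^T y >= c,  y >= 0.

So the dual LP is:
  minimize  10y1 + 4y2 + 9y3
  subject to:
    y1 + 3y3 >= 4
    y2 + 2y3 >= 3
    y1, y2, y3 >= 0

Solving the primal: x* = (0.3333, 4).
  primal value c^T x* = 13.3333.
Solving the dual: y* = (0, 0.3333, 1.3333).
  dual value b^T y* = 13.3333.
Strong duality: c^T x* = b^T y*. Confirmed.

13.3333


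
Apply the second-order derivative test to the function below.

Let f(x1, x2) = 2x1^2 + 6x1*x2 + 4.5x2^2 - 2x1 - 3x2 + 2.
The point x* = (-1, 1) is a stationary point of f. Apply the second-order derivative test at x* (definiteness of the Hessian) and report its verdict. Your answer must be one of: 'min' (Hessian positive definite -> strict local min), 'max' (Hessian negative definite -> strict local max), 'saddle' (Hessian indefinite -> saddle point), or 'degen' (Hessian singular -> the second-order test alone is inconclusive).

Compute the Hessian H = grad^2 f:
  H = [[4, 6], [6, 9]]
Verify stationarity: grad f(x*) = H x* + g = (0, 0).
Eigenvalues of H: 0, 13.
H has a zero eigenvalue (singular; positive semidefinite but not definite), so H is neither positive definite, negative definite, nor indefinite. The second-order test alone is inconclusive -> degen.
(Indeed, f is constant along the null direction of H through x*, so x* is not a strict local extremum.)

degen


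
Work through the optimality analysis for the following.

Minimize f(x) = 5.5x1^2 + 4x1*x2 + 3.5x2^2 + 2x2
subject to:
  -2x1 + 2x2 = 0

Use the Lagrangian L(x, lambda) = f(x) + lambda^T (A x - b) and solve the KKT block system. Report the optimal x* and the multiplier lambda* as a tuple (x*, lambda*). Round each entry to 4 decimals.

Form the Lagrangian:
  L(x, lambda) = (1/2) x^T Q x + c^T x + lambda^T (A x - b)
Stationarity (grad_x L = 0): Q x + c + A^T lambda = 0.
Primal feasibility: A x = b.

This gives the KKT block system:
  [ Q   A^T ] [ x     ]   [-c ]
  [ A    0  ] [ lambda ] = [ b ]

Solving the linear system:
  x*      = (-0.0769, -0.0769)
  lambda* = (-0.5769)
  f(x*)   = -0.0769

x* = (-0.0769, -0.0769), lambda* = (-0.5769)


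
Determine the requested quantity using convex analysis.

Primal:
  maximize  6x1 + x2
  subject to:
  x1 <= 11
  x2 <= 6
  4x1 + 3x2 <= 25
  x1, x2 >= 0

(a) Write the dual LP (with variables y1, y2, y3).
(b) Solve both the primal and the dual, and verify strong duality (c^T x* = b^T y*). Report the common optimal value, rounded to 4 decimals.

The standard primal-dual pair for 'max c^T x s.t. A x <= b, x >= 0' is:
  Dual:  min b^T y  s.t.  A^T y >= c,  y >= 0.

So the dual LP is:
  minimize  11y1 + 6y2 + 25y3
  subject to:
    y1 + 4y3 >= 6
    y2 + 3y3 >= 1
    y1, y2, y3 >= 0

Solving the primal: x* = (6.25, 0).
  primal value c^T x* = 37.5.
Solving the dual: y* = (0, 0, 1.5).
  dual value b^T y* = 37.5.
Strong duality: c^T x* = b^T y*. Confirmed.

37.5


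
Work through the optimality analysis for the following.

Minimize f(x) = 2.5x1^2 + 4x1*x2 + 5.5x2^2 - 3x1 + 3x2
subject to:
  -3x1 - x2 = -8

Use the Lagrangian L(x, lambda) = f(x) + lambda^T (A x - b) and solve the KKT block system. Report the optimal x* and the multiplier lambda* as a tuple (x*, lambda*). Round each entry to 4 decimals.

Form the Lagrangian:
  L(x, lambda) = (1/2) x^T Q x + c^T x + lambda^T (A x - b)
Stationarity (grad_x L = 0): Q x + c + A^T lambda = 0.
Primal feasibility: A x = b.

This gives the KKT block system:
  [ Q   A^T ] [ x     ]   [-c ]
  [ A    0  ] [ lambda ] = [ b ]

Solving the linear system:
  x*      = (3.05, -1.15)
  lambda* = (2.55)
  f(x*)   = 3.9

x* = (3.05, -1.15), lambda* = (2.55)


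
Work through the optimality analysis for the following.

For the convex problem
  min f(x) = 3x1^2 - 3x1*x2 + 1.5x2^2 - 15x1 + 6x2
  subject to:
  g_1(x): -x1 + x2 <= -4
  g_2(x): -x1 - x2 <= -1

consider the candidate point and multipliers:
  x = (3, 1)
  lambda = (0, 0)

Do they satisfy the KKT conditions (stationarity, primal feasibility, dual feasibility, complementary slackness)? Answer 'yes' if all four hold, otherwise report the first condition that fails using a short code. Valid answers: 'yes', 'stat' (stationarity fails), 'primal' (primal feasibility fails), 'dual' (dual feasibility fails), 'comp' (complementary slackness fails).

Gradient of f: grad f(x) = Q x + c = (0, 0)
Constraint values g_i(x) = a_i^T x - b_i:
  g_1((3, 1)) = 2
  g_2((3, 1)) = -3
Stationarity residual: grad f(x) + sum_i lambda_i a_i = (0, 0)
  -> stationarity OK
Primal feasibility (all g_i <= 0): FAILS
Dual feasibility (all lambda_i >= 0): OK
Complementary slackness (lambda_i * g_i(x) = 0 for all i): OK

Verdict: the first failing condition is primal_feasibility -> primal.

primal


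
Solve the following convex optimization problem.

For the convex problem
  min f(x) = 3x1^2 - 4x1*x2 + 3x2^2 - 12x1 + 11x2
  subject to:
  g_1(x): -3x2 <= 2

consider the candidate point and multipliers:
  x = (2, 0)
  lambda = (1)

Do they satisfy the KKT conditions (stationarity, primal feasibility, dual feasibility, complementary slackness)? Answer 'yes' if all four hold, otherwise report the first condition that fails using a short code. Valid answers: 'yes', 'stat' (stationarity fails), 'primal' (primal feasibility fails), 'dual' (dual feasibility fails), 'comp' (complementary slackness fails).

Gradient of f: grad f(x) = Q x + c = (0, 3)
Constraint values g_i(x) = a_i^T x - b_i:
  g_1((2, 0)) = -2
Stationarity residual: grad f(x) + sum_i lambda_i a_i = (0, 0)
  -> stationarity OK
Primal feasibility (all g_i <= 0): OK
Dual feasibility (all lambda_i >= 0): OK
Complementary slackness (lambda_i * g_i(x) = 0 for all i): FAILS

Verdict: the first failing condition is complementary_slackness -> comp.

comp


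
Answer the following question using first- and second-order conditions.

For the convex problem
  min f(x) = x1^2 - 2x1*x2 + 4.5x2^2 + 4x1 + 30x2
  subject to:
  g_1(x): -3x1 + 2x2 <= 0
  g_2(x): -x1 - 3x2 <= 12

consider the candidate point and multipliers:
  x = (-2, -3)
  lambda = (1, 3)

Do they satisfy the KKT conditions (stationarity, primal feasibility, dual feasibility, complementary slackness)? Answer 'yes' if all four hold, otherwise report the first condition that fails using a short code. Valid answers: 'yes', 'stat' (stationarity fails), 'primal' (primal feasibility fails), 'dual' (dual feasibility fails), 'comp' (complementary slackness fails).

Gradient of f: grad f(x) = Q x + c = (6, 7)
Constraint values g_i(x) = a_i^T x - b_i:
  g_1((-2, -3)) = 0
  g_2((-2, -3)) = -1
Stationarity residual: grad f(x) + sum_i lambda_i a_i = (0, 0)
  -> stationarity OK
Primal feasibility (all g_i <= 0): OK
Dual feasibility (all lambda_i >= 0): OK
Complementary slackness (lambda_i * g_i(x) = 0 for all i): FAILS

Verdict: the first failing condition is complementary_slackness -> comp.

comp


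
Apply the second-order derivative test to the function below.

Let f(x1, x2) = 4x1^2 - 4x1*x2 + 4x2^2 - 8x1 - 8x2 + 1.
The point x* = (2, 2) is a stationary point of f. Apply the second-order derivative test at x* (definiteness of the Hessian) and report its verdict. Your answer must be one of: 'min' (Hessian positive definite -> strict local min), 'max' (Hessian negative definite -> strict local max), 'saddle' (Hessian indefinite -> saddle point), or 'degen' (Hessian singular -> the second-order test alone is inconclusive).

Compute the Hessian H = grad^2 f:
  H = [[8, -4], [-4, 8]]
Verify stationarity: grad f(x*) = H x* + g = (0, 0).
Eigenvalues of H: 4, 12.
Both eigenvalues > 0, so H is positive definite -> x* is a strict local min.

min


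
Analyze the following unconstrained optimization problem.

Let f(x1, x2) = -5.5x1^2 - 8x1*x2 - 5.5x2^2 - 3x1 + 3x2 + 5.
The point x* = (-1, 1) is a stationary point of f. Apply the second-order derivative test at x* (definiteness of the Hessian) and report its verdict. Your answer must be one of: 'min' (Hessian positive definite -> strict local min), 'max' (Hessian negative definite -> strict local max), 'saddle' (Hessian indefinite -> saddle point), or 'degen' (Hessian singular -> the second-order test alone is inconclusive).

Compute the Hessian H = grad^2 f:
  H = [[-11, -8], [-8, -11]]
Verify stationarity: grad f(x*) = H x* + g = (0, 0).
Eigenvalues of H: -19, -3.
Both eigenvalues < 0, so H is negative definite -> x* is a strict local max.

max


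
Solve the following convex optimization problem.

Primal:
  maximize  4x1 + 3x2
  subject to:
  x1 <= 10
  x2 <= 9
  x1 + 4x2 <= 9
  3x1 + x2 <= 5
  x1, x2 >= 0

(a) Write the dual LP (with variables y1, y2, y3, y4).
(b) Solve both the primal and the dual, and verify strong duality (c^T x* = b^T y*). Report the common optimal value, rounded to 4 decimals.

The standard primal-dual pair for 'max c^T x s.t. A x <= b, x >= 0' is:
  Dual:  min b^T y  s.t.  A^T y >= c,  y >= 0.

So the dual LP is:
  minimize  10y1 + 9y2 + 9y3 + 5y4
  subject to:
    y1 + y3 + 3y4 >= 4
    y2 + 4y3 + y4 >= 3
    y1, y2, y3, y4 >= 0

Solving the primal: x* = (1, 2).
  primal value c^T x* = 10.
Solving the dual: y* = (0, 0, 0.4545, 1.1818).
  dual value b^T y* = 10.
Strong duality: c^T x* = b^T y*. Confirmed.

10


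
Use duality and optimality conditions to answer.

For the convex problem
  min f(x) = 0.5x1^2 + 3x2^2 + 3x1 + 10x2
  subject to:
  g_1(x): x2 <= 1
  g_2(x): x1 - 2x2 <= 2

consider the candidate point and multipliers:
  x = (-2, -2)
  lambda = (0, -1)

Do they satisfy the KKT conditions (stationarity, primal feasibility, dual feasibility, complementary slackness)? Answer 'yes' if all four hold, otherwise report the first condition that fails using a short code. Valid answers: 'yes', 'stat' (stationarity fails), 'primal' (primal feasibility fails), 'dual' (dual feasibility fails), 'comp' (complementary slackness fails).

Gradient of f: grad f(x) = Q x + c = (1, -2)
Constraint values g_i(x) = a_i^T x - b_i:
  g_1((-2, -2)) = -3
  g_2((-2, -2)) = 0
Stationarity residual: grad f(x) + sum_i lambda_i a_i = (0, 0)
  -> stationarity OK
Primal feasibility (all g_i <= 0): OK
Dual feasibility (all lambda_i >= 0): FAILS
Complementary slackness (lambda_i * g_i(x) = 0 for all i): OK

Verdict: the first failing condition is dual_feasibility -> dual.

dual


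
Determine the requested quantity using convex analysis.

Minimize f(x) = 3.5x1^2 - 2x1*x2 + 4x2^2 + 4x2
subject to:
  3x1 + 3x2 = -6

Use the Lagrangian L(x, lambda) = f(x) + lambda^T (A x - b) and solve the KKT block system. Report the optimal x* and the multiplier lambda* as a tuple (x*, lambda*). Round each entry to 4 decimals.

Form the Lagrangian:
  L(x, lambda) = (1/2) x^T Q x + c^T x + lambda^T (A x - b)
Stationarity (grad_x L = 0): Q x + c + A^T lambda = 0.
Primal feasibility: A x = b.

This gives the KKT block system:
  [ Q   A^T ] [ x     ]   [-c ]
  [ A    0  ] [ lambda ] = [ b ]

Solving the linear system:
  x*      = (-0.8421, -1.1579)
  lambda* = (1.193)
  f(x*)   = 1.2632

x* = (-0.8421, -1.1579), lambda* = (1.193)


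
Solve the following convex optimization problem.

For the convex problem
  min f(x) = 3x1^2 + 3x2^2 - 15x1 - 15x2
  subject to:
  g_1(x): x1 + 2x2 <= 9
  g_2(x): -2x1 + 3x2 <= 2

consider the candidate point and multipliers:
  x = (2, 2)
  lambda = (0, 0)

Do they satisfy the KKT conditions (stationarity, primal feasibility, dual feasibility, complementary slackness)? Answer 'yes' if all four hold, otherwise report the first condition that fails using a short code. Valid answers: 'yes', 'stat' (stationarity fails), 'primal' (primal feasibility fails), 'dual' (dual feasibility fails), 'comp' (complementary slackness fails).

Gradient of f: grad f(x) = Q x + c = (-3, -3)
Constraint values g_i(x) = a_i^T x - b_i:
  g_1((2, 2)) = -3
  g_2((2, 2)) = 0
Stationarity residual: grad f(x) + sum_i lambda_i a_i = (-3, -3)
  -> stationarity FAILS
Primal feasibility (all g_i <= 0): OK
Dual feasibility (all lambda_i >= 0): OK
Complementary slackness (lambda_i * g_i(x) = 0 for all i): OK

Verdict: the first failing condition is stationarity -> stat.

stat
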